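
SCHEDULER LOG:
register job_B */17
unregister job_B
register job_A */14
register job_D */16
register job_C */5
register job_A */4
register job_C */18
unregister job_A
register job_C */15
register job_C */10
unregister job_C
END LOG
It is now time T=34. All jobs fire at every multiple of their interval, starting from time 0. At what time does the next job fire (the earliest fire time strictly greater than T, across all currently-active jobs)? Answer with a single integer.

Op 1: register job_B */17 -> active={job_B:*/17}
Op 2: unregister job_B -> active={}
Op 3: register job_A */14 -> active={job_A:*/14}
Op 4: register job_D */16 -> active={job_A:*/14, job_D:*/16}
Op 5: register job_C */5 -> active={job_A:*/14, job_C:*/5, job_D:*/16}
Op 6: register job_A */4 -> active={job_A:*/4, job_C:*/5, job_D:*/16}
Op 7: register job_C */18 -> active={job_A:*/4, job_C:*/18, job_D:*/16}
Op 8: unregister job_A -> active={job_C:*/18, job_D:*/16}
Op 9: register job_C */15 -> active={job_C:*/15, job_D:*/16}
Op 10: register job_C */10 -> active={job_C:*/10, job_D:*/16}
Op 11: unregister job_C -> active={job_D:*/16}
  job_D: interval 16, next fire after T=34 is 48
Earliest fire time = 48 (job job_D)

Answer: 48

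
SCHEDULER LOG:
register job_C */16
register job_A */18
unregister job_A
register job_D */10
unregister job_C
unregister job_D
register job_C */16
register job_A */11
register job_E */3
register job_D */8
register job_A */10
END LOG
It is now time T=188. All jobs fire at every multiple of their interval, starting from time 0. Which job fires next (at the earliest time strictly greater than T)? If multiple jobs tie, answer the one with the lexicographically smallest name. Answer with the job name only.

Answer: job_E

Derivation:
Op 1: register job_C */16 -> active={job_C:*/16}
Op 2: register job_A */18 -> active={job_A:*/18, job_C:*/16}
Op 3: unregister job_A -> active={job_C:*/16}
Op 4: register job_D */10 -> active={job_C:*/16, job_D:*/10}
Op 5: unregister job_C -> active={job_D:*/10}
Op 6: unregister job_D -> active={}
Op 7: register job_C */16 -> active={job_C:*/16}
Op 8: register job_A */11 -> active={job_A:*/11, job_C:*/16}
Op 9: register job_E */3 -> active={job_A:*/11, job_C:*/16, job_E:*/3}
Op 10: register job_D */8 -> active={job_A:*/11, job_C:*/16, job_D:*/8, job_E:*/3}
Op 11: register job_A */10 -> active={job_A:*/10, job_C:*/16, job_D:*/8, job_E:*/3}
  job_A: interval 10, next fire after T=188 is 190
  job_C: interval 16, next fire after T=188 is 192
  job_D: interval 8, next fire after T=188 is 192
  job_E: interval 3, next fire after T=188 is 189
Earliest = 189, winner (lex tiebreak) = job_E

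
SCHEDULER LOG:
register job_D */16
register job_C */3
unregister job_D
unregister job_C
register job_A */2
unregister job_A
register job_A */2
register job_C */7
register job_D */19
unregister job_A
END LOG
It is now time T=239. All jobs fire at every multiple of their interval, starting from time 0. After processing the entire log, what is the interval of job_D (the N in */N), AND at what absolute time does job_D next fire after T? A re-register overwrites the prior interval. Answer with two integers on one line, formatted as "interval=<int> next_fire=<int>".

Op 1: register job_D */16 -> active={job_D:*/16}
Op 2: register job_C */3 -> active={job_C:*/3, job_D:*/16}
Op 3: unregister job_D -> active={job_C:*/3}
Op 4: unregister job_C -> active={}
Op 5: register job_A */2 -> active={job_A:*/2}
Op 6: unregister job_A -> active={}
Op 7: register job_A */2 -> active={job_A:*/2}
Op 8: register job_C */7 -> active={job_A:*/2, job_C:*/7}
Op 9: register job_D */19 -> active={job_A:*/2, job_C:*/7, job_D:*/19}
Op 10: unregister job_A -> active={job_C:*/7, job_D:*/19}
Final interval of job_D = 19
Next fire of job_D after T=239: (239//19+1)*19 = 247

Answer: interval=19 next_fire=247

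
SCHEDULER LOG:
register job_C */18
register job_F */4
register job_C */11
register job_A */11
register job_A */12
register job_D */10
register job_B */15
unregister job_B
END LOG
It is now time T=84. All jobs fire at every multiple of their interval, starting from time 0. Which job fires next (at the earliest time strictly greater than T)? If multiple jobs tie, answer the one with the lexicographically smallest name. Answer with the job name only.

Answer: job_C

Derivation:
Op 1: register job_C */18 -> active={job_C:*/18}
Op 2: register job_F */4 -> active={job_C:*/18, job_F:*/4}
Op 3: register job_C */11 -> active={job_C:*/11, job_F:*/4}
Op 4: register job_A */11 -> active={job_A:*/11, job_C:*/11, job_F:*/4}
Op 5: register job_A */12 -> active={job_A:*/12, job_C:*/11, job_F:*/4}
Op 6: register job_D */10 -> active={job_A:*/12, job_C:*/11, job_D:*/10, job_F:*/4}
Op 7: register job_B */15 -> active={job_A:*/12, job_B:*/15, job_C:*/11, job_D:*/10, job_F:*/4}
Op 8: unregister job_B -> active={job_A:*/12, job_C:*/11, job_D:*/10, job_F:*/4}
  job_A: interval 12, next fire after T=84 is 96
  job_C: interval 11, next fire after T=84 is 88
  job_D: interval 10, next fire after T=84 is 90
  job_F: interval 4, next fire after T=84 is 88
Earliest = 88, winner (lex tiebreak) = job_C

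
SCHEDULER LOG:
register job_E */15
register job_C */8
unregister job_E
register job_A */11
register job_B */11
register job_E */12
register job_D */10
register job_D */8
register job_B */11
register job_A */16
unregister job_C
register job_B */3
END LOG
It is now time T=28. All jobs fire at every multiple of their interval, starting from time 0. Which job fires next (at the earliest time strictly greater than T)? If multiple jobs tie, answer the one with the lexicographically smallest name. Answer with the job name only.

Answer: job_B

Derivation:
Op 1: register job_E */15 -> active={job_E:*/15}
Op 2: register job_C */8 -> active={job_C:*/8, job_E:*/15}
Op 3: unregister job_E -> active={job_C:*/8}
Op 4: register job_A */11 -> active={job_A:*/11, job_C:*/8}
Op 5: register job_B */11 -> active={job_A:*/11, job_B:*/11, job_C:*/8}
Op 6: register job_E */12 -> active={job_A:*/11, job_B:*/11, job_C:*/8, job_E:*/12}
Op 7: register job_D */10 -> active={job_A:*/11, job_B:*/11, job_C:*/8, job_D:*/10, job_E:*/12}
Op 8: register job_D */8 -> active={job_A:*/11, job_B:*/11, job_C:*/8, job_D:*/8, job_E:*/12}
Op 9: register job_B */11 -> active={job_A:*/11, job_B:*/11, job_C:*/8, job_D:*/8, job_E:*/12}
Op 10: register job_A */16 -> active={job_A:*/16, job_B:*/11, job_C:*/8, job_D:*/8, job_E:*/12}
Op 11: unregister job_C -> active={job_A:*/16, job_B:*/11, job_D:*/8, job_E:*/12}
Op 12: register job_B */3 -> active={job_A:*/16, job_B:*/3, job_D:*/8, job_E:*/12}
  job_A: interval 16, next fire after T=28 is 32
  job_B: interval 3, next fire after T=28 is 30
  job_D: interval 8, next fire after T=28 is 32
  job_E: interval 12, next fire after T=28 is 36
Earliest = 30, winner (lex tiebreak) = job_B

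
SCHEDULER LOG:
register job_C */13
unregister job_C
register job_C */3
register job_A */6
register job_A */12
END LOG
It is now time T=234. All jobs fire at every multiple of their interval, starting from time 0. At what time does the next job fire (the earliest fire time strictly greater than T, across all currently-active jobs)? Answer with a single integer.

Answer: 237

Derivation:
Op 1: register job_C */13 -> active={job_C:*/13}
Op 2: unregister job_C -> active={}
Op 3: register job_C */3 -> active={job_C:*/3}
Op 4: register job_A */6 -> active={job_A:*/6, job_C:*/3}
Op 5: register job_A */12 -> active={job_A:*/12, job_C:*/3}
  job_A: interval 12, next fire after T=234 is 240
  job_C: interval 3, next fire after T=234 is 237
Earliest fire time = 237 (job job_C)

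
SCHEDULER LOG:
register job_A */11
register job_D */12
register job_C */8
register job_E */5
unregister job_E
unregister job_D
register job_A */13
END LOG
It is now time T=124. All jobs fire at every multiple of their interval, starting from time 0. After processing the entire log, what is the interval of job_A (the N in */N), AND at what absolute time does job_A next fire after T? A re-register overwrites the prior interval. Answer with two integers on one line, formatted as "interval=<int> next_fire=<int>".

Answer: interval=13 next_fire=130

Derivation:
Op 1: register job_A */11 -> active={job_A:*/11}
Op 2: register job_D */12 -> active={job_A:*/11, job_D:*/12}
Op 3: register job_C */8 -> active={job_A:*/11, job_C:*/8, job_D:*/12}
Op 4: register job_E */5 -> active={job_A:*/11, job_C:*/8, job_D:*/12, job_E:*/5}
Op 5: unregister job_E -> active={job_A:*/11, job_C:*/8, job_D:*/12}
Op 6: unregister job_D -> active={job_A:*/11, job_C:*/8}
Op 7: register job_A */13 -> active={job_A:*/13, job_C:*/8}
Final interval of job_A = 13
Next fire of job_A after T=124: (124//13+1)*13 = 130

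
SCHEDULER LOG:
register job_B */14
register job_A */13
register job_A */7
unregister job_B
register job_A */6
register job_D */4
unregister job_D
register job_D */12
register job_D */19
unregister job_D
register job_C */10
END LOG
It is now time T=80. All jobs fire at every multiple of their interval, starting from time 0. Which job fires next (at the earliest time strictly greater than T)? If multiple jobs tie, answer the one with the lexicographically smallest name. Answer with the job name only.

Answer: job_A

Derivation:
Op 1: register job_B */14 -> active={job_B:*/14}
Op 2: register job_A */13 -> active={job_A:*/13, job_B:*/14}
Op 3: register job_A */7 -> active={job_A:*/7, job_B:*/14}
Op 4: unregister job_B -> active={job_A:*/7}
Op 5: register job_A */6 -> active={job_A:*/6}
Op 6: register job_D */4 -> active={job_A:*/6, job_D:*/4}
Op 7: unregister job_D -> active={job_A:*/6}
Op 8: register job_D */12 -> active={job_A:*/6, job_D:*/12}
Op 9: register job_D */19 -> active={job_A:*/6, job_D:*/19}
Op 10: unregister job_D -> active={job_A:*/6}
Op 11: register job_C */10 -> active={job_A:*/6, job_C:*/10}
  job_A: interval 6, next fire after T=80 is 84
  job_C: interval 10, next fire after T=80 is 90
Earliest = 84, winner (lex tiebreak) = job_A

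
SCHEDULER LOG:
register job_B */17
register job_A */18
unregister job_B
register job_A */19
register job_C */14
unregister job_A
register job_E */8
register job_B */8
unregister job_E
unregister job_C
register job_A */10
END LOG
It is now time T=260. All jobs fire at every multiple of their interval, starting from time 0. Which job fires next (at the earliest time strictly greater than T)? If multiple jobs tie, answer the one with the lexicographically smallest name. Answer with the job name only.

Op 1: register job_B */17 -> active={job_B:*/17}
Op 2: register job_A */18 -> active={job_A:*/18, job_B:*/17}
Op 3: unregister job_B -> active={job_A:*/18}
Op 4: register job_A */19 -> active={job_A:*/19}
Op 5: register job_C */14 -> active={job_A:*/19, job_C:*/14}
Op 6: unregister job_A -> active={job_C:*/14}
Op 7: register job_E */8 -> active={job_C:*/14, job_E:*/8}
Op 8: register job_B */8 -> active={job_B:*/8, job_C:*/14, job_E:*/8}
Op 9: unregister job_E -> active={job_B:*/8, job_C:*/14}
Op 10: unregister job_C -> active={job_B:*/8}
Op 11: register job_A */10 -> active={job_A:*/10, job_B:*/8}
  job_A: interval 10, next fire after T=260 is 270
  job_B: interval 8, next fire after T=260 is 264
Earliest = 264, winner (lex tiebreak) = job_B

Answer: job_B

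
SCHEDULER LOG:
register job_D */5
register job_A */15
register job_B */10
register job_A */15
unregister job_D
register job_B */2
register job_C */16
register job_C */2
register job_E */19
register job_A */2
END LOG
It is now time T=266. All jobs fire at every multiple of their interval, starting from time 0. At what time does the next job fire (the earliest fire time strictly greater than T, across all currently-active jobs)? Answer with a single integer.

Op 1: register job_D */5 -> active={job_D:*/5}
Op 2: register job_A */15 -> active={job_A:*/15, job_D:*/5}
Op 3: register job_B */10 -> active={job_A:*/15, job_B:*/10, job_D:*/5}
Op 4: register job_A */15 -> active={job_A:*/15, job_B:*/10, job_D:*/5}
Op 5: unregister job_D -> active={job_A:*/15, job_B:*/10}
Op 6: register job_B */2 -> active={job_A:*/15, job_B:*/2}
Op 7: register job_C */16 -> active={job_A:*/15, job_B:*/2, job_C:*/16}
Op 8: register job_C */2 -> active={job_A:*/15, job_B:*/2, job_C:*/2}
Op 9: register job_E */19 -> active={job_A:*/15, job_B:*/2, job_C:*/2, job_E:*/19}
Op 10: register job_A */2 -> active={job_A:*/2, job_B:*/2, job_C:*/2, job_E:*/19}
  job_A: interval 2, next fire after T=266 is 268
  job_B: interval 2, next fire after T=266 is 268
  job_C: interval 2, next fire after T=266 is 268
  job_E: interval 19, next fire after T=266 is 285
Earliest fire time = 268 (job job_A)

Answer: 268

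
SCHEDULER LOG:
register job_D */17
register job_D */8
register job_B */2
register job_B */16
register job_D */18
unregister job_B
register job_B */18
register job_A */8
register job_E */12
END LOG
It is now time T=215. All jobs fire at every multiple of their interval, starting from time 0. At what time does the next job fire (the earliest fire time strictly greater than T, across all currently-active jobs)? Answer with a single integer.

Answer: 216

Derivation:
Op 1: register job_D */17 -> active={job_D:*/17}
Op 2: register job_D */8 -> active={job_D:*/8}
Op 3: register job_B */2 -> active={job_B:*/2, job_D:*/8}
Op 4: register job_B */16 -> active={job_B:*/16, job_D:*/8}
Op 5: register job_D */18 -> active={job_B:*/16, job_D:*/18}
Op 6: unregister job_B -> active={job_D:*/18}
Op 7: register job_B */18 -> active={job_B:*/18, job_D:*/18}
Op 8: register job_A */8 -> active={job_A:*/8, job_B:*/18, job_D:*/18}
Op 9: register job_E */12 -> active={job_A:*/8, job_B:*/18, job_D:*/18, job_E:*/12}
  job_A: interval 8, next fire after T=215 is 216
  job_B: interval 18, next fire after T=215 is 216
  job_D: interval 18, next fire after T=215 is 216
  job_E: interval 12, next fire after T=215 is 216
Earliest fire time = 216 (job job_A)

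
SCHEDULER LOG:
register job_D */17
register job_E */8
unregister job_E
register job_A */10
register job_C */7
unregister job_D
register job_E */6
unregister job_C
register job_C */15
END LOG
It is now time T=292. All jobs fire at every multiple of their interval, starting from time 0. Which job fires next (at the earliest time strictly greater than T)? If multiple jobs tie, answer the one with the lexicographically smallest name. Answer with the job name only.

Op 1: register job_D */17 -> active={job_D:*/17}
Op 2: register job_E */8 -> active={job_D:*/17, job_E:*/8}
Op 3: unregister job_E -> active={job_D:*/17}
Op 4: register job_A */10 -> active={job_A:*/10, job_D:*/17}
Op 5: register job_C */7 -> active={job_A:*/10, job_C:*/7, job_D:*/17}
Op 6: unregister job_D -> active={job_A:*/10, job_C:*/7}
Op 7: register job_E */6 -> active={job_A:*/10, job_C:*/7, job_E:*/6}
Op 8: unregister job_C -> active={job_A:*/10, job_E:*/6}
Op 9: register job_C */15 -> active={job_A:*/10, job_C:*/15, job_E:*/6}
  job_A: interval 10, next fire after T=292 is 300
  job_C: interval 15, next fire after T=292 is 300
  job_E: interval 6, next fire after T=292 is 294
Earliest = 294, winner (lex tiebreak) = job_E

Answer: job_E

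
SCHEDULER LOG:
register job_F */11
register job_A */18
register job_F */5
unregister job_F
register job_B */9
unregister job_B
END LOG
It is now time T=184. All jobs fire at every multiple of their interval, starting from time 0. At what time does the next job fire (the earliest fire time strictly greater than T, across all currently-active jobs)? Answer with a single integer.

Op 1: register job_F */11 -> active={job_F:*/11}
Op 2: register job_A */18 -> active={job_A:*/18, job_F:*/11}
Op 3: register job_F */5 -> active={job_A:*/18, job_F:*/5}
Op 4: unregister job_F -> active={job_A:*/18}
Op 5: register job_B */9 -> active={job_A:*/18, job_B:*/9}
Op 6: unregister job_B -> active={job_A:*/18}
  job_A: interval 18, next fire after T=184 is 198
Earliest fire time = 198 (job job_A)

Answer: 198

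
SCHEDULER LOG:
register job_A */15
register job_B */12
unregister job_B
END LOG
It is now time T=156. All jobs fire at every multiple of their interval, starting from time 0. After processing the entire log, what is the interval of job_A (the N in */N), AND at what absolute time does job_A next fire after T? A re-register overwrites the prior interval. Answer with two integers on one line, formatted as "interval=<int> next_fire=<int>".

Answer: interval=15 next_fire=165

Derivation:
Op 1: register job_A */15 -> active={job_A:*/15}
Op 2: register job_B */12 -> active={job_A:*/15, job_B:*/12}
Op 3: unregister job_B -> active={job_A:*/15}
Final interval of job_A = 15
Next fire of job_A after T=156: (156//15+1)*15 = 165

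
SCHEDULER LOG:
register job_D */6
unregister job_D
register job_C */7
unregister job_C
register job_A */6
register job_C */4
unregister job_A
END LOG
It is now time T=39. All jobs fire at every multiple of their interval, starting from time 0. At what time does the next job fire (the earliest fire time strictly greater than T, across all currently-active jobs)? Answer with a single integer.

Op 1: register job_D */6 -> active={job_D:*/6}
Op 2: unregister job_D -> active={}
Op 3: register job_C */7 -> active={job_C:*/7}
Op 4: unregister job_C -> active={}
Op 5: register job_A */6 -> active={job_A:*/6}
Op 6: register job_C */4 -> active={job_A:*/6, job_C:*/4}
Op 7: unregister job_A -> active={job_C:*/4}
  job_C: interval 4, next fire after T=39 is 40
Earliest fire time = 40 (job job_C)

Answer: 40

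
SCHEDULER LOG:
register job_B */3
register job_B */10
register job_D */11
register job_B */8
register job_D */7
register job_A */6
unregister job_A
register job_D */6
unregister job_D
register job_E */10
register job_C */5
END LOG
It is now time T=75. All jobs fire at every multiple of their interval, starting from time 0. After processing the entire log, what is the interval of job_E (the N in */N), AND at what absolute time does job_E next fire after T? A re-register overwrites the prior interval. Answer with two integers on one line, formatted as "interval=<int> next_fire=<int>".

Answer: interval=10 next_fire=80

Derivation:
Op 1: register job_B */3 -> active={job_B:*/3}
Op 2: register job_B */10 -> active={job_B:*/10}
Op 3: register job_D */11 -> active={job_B:*/10, job_D:*/11}
Op 4: register job_B */8 -> active={job_B:*/8, job_D:*/11}
Op 5: register job_D */7 -> active={job_B:*/8, job_D:*/7}
Op 6: register job_A */6 -> active={job_A:*/6, job_B:*/8, job_D:*/7}
Op 7: unregister job_A -> active={job_B:*/8, job_D:*/7}
Op 8: register job_D */6 -> active={job_B:*/8, job_D:*/6}
Op 9: unregister job_D -> active={job_B:*/8}
Op 10: register job_E */10 -> active={job_B:*/8, job_E:*/10}
Op 11: register job_C */5 -> active={job_B:*/8, job_C:*/5, job_E:*/10}
Final interval of job_E = 10
Next fire of job_E after T=75: (75//10+1)*10 = 80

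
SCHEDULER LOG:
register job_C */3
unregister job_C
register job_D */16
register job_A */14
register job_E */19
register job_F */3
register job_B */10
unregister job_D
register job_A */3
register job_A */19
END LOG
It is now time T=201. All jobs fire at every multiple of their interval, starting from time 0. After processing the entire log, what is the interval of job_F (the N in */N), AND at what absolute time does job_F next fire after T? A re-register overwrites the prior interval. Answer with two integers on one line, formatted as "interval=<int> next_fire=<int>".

Answer: interval=3 next_fire=204

Derivation:
Op 1: register job_C */3 -> active={job_C:*/3}
Op 2: unregister job_C -> active={}
Op 3: register job_D */16 -> active={job_D:*/16}
Op 4: register job_A */14 -> active={job_A:*/14, job_D:*/16}
Op 5: register job_E */19 -> active={job_A:*/14, job_D:*/16, job_E:*/19}
Op 6: register job_F */3 -> active={job_A:*/14, job_D:*/16, job_E:*/19, job_F:*/3}
Op 7: register job_B */10 -> active={job_A:*/14, job_B:*/10, job_D:*/16, job_E:*/19, job_F:*/3}
Op 8: unregister job_D -> active={job_A:*/14, job_B:*/10, job_E:*/19, job_F:*/3}
Op 9: register job_A */3 -> active={job_A:*/3, job_B:*/10, job_E:*/19, job_F:*/3}
Op 10: register job_A */19 -> active={job_A:*/19, job_B:*/10, job_E:*/19, job_F:*/3}
Final interval of job_F = 3
Next fire of job_F after T=201: (201//3+1)*3 = 204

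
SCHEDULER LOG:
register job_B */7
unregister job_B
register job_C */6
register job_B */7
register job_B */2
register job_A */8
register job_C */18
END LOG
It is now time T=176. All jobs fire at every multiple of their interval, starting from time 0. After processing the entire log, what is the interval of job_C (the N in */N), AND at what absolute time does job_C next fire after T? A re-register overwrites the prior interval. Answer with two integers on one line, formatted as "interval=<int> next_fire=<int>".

Op 1: register job_B */7 -> active={job_B:*/7}
Op 2: unregister job_B -> active={}
Op 3: register job_C */6 -> active={job_C:*/6}
Op 4: register job_B */7 -> active={job_B:*/7, job_C:*/6}
Op 5: register job_B */2 -> active={job_B:*/2, job_C:*/6}
Op 6: register job_A */8 -> active={job_A:*/8, job_B:*/2, job_C:*/6}
Op 7: register job_C */18 -> active={job_A:*/8, job_B:*/2, job_C:*/18}
Final interval of job_C = 18
Next fire of job_C after T=176: (176//18+1)*18 = 180

Answer: interval=18 next_fire=180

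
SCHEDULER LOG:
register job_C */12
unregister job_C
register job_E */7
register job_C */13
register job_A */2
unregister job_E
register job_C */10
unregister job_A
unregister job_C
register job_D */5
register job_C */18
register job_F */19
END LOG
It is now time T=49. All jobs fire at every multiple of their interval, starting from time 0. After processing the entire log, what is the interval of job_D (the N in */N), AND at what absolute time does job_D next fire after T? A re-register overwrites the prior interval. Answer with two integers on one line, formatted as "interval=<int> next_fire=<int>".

Answer: interval=5 next_fire=50

Derivation:
Op 1: register job_C */12 -> active={job_C:*/12}
Op 2: unregister job_C -> active={}
Op 3: register job_E */7 -> active={job_E:*/7}
Op 4: register job_C */13 -> active={job_C:*/13, job_E:*/7}
Op 5: register job_A */2 -> active={job_A:*/2, job_C:*/13, job_E:*/7}
Op 6: unregister job_E -> active={job_A:*/2, job_C:*/13}
Op 7: register job_C */10 -> active={job_A:*/2, job_C:*/10}
Op 8: unregister job_A -> active={job_C:*/10}
Op 9: unregister job_C -> active={}
Op 10: register job_D */5 -> active={job_D:*/5}
Op 11: register job_C */18 -> active={job_C:*/18, job_D:*/5}
Op 12: register job_F */19 -> active={job_C:*/18, job_D:*/5, job_F:*/19}
Final interval of job_D = 5
Next fire of job_D after T=49: (49//5+1)*5 = 50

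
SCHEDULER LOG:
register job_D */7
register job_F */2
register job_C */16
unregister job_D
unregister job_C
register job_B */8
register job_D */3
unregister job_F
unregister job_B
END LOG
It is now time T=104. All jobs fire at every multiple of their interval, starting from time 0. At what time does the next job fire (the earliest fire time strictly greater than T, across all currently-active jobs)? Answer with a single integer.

Op 1: register job_D */7 -> active={job_D:*/7}
Op 2: register job_F */2 -> active={job_D:*/7, job_F:*/2}
Op 3: register job_C */16 -> active={job_C:*/16, job_D:*/7, job_F:*/2}
Op 4: unregister job_D -> active={job_C:*/16, job_F:*/2}
Op 5: unregister job_C -> active={job_F:*/2}
Op 6: register job_B */8 -> active={job_B:*/8, job_F:*/2}
Op 7: register job_D */3 -> active={job_B:*/8, job_D:*/3, job_F:*/2}
Op 8: unregister job_F -> active={job_B:*/8, job_D:*/3}
Op 9: unregister job_B -> active={job_D:*/3}
  job_D: interval 3, next fire after T=104 is 105
Earliest fire time = 105 (job job_D)

Answer: 105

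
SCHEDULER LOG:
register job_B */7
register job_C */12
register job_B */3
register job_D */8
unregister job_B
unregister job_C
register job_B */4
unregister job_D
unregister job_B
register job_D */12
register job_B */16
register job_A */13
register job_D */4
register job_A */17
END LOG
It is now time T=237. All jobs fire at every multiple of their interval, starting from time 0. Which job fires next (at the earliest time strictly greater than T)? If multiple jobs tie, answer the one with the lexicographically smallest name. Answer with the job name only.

Answer: job_A

Derivation:
Op 1: register job_B */7 -> active={job_B:*/7}
Op 2: register job_C */12 -> active={job_B:*/7, job_C:*/12}
Op 3: register job_B */3 -> active={job_B:*/3, job_C:*/12}
Op 4: register job_D */8 -> active={job_B:*/3, job_C:*/12, job_D:*/8}
Op 5: unregister job_B -> active={job_C:*/12, job_D:*/8}
Op 6: unregister job_C -> active={job_D:*/8}
Op 7: register job_B */4 -> active={job_B:*/4, job_D:*/8}
Op 8: unregister job_D -> active={job_B:*/4}
Op 9: unregister job_B -> active={}
Op 10: register job_D */12 -> active={job_D:*/12}
Op 11: register job_B */16 -> active={job_B:*/16, job_D:*/12}
Op 12: register job_A */13 -> active={job_A:*/13, job_B:*/16, job_D:*/12}
Op 13: register job_D */4 -> active={job_A:*/13, job_B:*/16, job_D:*/4}
Op 14: register job_A */17 -> active={job_A:*/17, job_B:*/16, job_D:*/4}
  job_A: interval 17, next fire after T=237 is 238
  job_B: interval 16, next fire after T=237 is 240
  job_D: interval 4, next fire after T=237 is 240
Earliest = 238, winner (lex tiebreak) = job_A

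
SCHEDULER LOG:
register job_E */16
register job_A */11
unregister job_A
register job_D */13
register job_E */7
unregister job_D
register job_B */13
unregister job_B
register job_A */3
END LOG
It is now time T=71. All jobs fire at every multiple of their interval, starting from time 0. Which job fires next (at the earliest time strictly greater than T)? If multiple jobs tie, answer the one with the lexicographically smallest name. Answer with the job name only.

Answer: job_A

Derivation:
Op 1: register job_E */16 -> active={job_E:*/16}
Op 2: register job_A */11 -> active={job_A:*/11, job_E:*/16}
Op 3: unregister job_A -> active={job_E:*/16}
Op 4: register job_D */13 -> active={job_D:*/13, job_E:*/16}
Op 5: register job_E */7 -> active={job_D:*/13, job_E:*/7}
Op 6: unregister job_D -> active={job_E:*/7}
Op 7: register job_B */13 -> active={job_B:*/13, job_E:*/7}
Op 8: unregister job_B -> active={job_E:*/7}
Op 9: register job_A */3 -> active={job_A:*/3, job_E:*/7}
  job_A: interval 3, next fire after T=71 is 72
  job_E: interval 7, next fire after T=71 is 77
Earliest = 72, winner (lex tiebreak) = job_A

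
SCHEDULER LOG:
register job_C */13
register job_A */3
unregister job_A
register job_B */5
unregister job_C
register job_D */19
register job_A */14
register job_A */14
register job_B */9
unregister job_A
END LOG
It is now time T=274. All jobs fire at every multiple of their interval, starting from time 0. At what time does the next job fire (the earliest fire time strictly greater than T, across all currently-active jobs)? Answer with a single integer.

Answer: 279

Derivation:
Op 1: register job_C */13 -> active={job_C:*/13}
Op 2: register job_A */3 -> active={job_A:*/3, job_C:*/13}
Op 3: unregister job_A -> active={job_C:*/13}
Op 4: register job_B */5 -> active={job_B:*/5, job_C:*/13}
Op 5: unregister job_C -> active={job_B:*/5}
Op 6: register job_D */19 -> active={job_B:*/5, job_D:*/19}
Op 7: register job_A */14 -> active={job_A:*/14, job_B:*/5, job_D:*/19}
Op 8: register job_A */14 -> active={job_A:*/14, job_B:*/5, job_D:*/19}
Op 9: register job_B */9 -> active={job_A:*/14, job_B:*/9, job_D:*/19}
Op 10: unregister job_A -> active={job_B:*/9, job_D:*/19}
  job_B: interval 9, next fire after T=274 is 279
  job_D: interval 19, next fire after T=274 is 285
Earliest fire time = 279 (job job_B)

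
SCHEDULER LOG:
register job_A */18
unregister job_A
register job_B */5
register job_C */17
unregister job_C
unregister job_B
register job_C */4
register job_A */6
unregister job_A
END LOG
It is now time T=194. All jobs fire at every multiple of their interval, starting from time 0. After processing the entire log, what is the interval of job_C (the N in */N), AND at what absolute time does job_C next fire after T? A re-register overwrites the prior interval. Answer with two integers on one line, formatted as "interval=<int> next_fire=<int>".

Op 1: register job_A */18 -> active={job_A:*/18}
Op 2: unregister job_A -> active={}
Op 3: register job_B */5 -> active={job_B:*/5}
Op 4: register job_C */17 -> active={job_B:*/5, job_C:*/17}
Op 5: unregister job_C -> active={job_B:*/5}
Op 6: unregister job_B -> active={}
Op 7: register job_C */4 -> active={job_C:*/4}
Op 8: register job_A */6 -> active={job_A:*/6, job_C:*/4}
Op 9: unregister job_A -> active={job_C:*/4}
Final interval of job_C = 4
Next fire of job_C after T=194: (194//4+1)*4 = 196

Answer: interval=4 next_fire=196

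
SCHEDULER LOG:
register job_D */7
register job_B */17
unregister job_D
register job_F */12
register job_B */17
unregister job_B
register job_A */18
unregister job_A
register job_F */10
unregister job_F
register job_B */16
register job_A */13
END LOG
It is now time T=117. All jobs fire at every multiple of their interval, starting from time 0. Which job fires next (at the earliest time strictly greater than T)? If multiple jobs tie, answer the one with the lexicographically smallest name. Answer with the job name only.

Op 1: register job_D */7 -> active={job_D:*/7}
Op 2: register job_B */17 -> active={job_B:*/17, job_D:*/7}
Op 3: unregister job_D -> active={job_B:*/17}
Op 4: register job_F */12 -> active={job_B:*/17, job_F:*/12}
Op 5: register job_B */17 -> active={job_B:*/17, job_F:*/12}
Op 6: unregister job_B -> active={job_F:*/12}
Op 7: register job_A */18 -> active={job_A:*/18, job_F:*/12}
Op 8: unregister job_A -> active={job_F:*/12}
Op 9: register job_F */10 -> active={job_F:*/10}
Op 10: unregister job_F -> active={}
Op 11: register job_B */16 -> active={job_B:*/16}
Op 12: register job_A */13 -> active={job_A:*/13, job_B:*/16}
  job_A: interval 13, next fire after T=117 is 130
  job_B: interval 16, next fire after T=117 is 128
Earliest = 128, winner (lex tiebreak) = job_B

Answer: job_B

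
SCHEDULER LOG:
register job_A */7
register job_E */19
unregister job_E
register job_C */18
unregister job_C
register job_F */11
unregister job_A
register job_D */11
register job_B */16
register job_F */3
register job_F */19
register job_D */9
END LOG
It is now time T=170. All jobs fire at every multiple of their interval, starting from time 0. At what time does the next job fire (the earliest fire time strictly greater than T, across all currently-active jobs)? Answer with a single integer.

Answer: 171

Derivation:
Op 1: register job_A */7 -> active={job_A:*/7}
Op 2: register job_E */19 -> active={job_A:*/7, job_E:*/19}
Op 3: unregister job_E -> active={job_A:*/7}
Op 4: register job_C */18 -> active={job_A:*/7, job_C:*/18}
Op 5: unregister job_C -> active={job_A:*/7}
Op 6: register job_F */11 -> active={job_A:*/7, job_F:*/11}
Op 7: unregister job_A -> active={job_F:*/11}
Op 8: register job_D */11 -> active={job_D:*/11, job_F:*/11}
Op 9: register job_B */16 -> active={job_B:*/16, job_D:*/11, job_F:*/11}
Op 10: register job_F */3 -> active={job_B:*/16, job_D:*/11, job_F:*/3}
Op 11: register job_F */19 -> active={job_B:*/16, job_D:*/11, job_F:*/19}
Op 12: register job_D */9 -> active={job_B:*/16, job_D:*/9, job_F:*/19}
  job_B: interval 16, next fire after T=170 is 176
  job_D: interval 9, next fire after T=170 is 171
  job_F: interval 19, next fire after T=170 is 171
Earliest fire time = 171 (job job_D)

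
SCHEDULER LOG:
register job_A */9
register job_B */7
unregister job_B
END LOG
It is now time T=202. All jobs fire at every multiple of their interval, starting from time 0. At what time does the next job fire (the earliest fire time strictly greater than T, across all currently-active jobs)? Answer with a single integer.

Op 1: register job_A */9 -> active={job_A:*/9}
Op 2: register job_B */7 -> active={job_A:*/9, job_B:*/7}
Op 3: unregister job_B -> active={job_A:*/9}
  job_A: interval 9, next fire after T=202 is 207
Earliest fire time = 207 (job job_A)

Answer: 207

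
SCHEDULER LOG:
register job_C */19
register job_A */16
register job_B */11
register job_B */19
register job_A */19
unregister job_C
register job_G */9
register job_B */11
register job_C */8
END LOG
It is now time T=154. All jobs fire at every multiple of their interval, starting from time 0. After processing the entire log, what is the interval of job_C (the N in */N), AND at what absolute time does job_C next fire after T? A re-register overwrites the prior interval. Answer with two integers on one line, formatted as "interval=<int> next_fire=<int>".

Answer: interval=8 next_fire=160

Derivation:
Op 1: register job_C */19 -> active={job_C:*/19}
Op 2: register job_A */16 -> active={job_A:*/16, job_C:*/19}
Op 3: register job_B */11 -> active={job_A:*/16, job_B:*/11, job_C:*/19}
Op 4: register job_B */19 -> active={job_A:*/16, job_B:*/19, job_C:*/19}
Op 5: register job_A */19 -> active={job_A:*/19, job_B:*/19, job_C:*/19}
Op 6: unregister job_C -> active={job_A:*/19, job_B:*/19}
Op 7: register job_G */9 -> active={job_A:*/19, job_B:*/19, job_G:*/9}
Op 8: register job_B */11 -> active={job_A:*/19, job_B:*/11, job_G:*/9}
Op 9: register job_C */8 -> active={job_A:*/19, job_B:*/11, job_C:*/8, job_G:*/9}
Final interval of job_C = 8
Next fire of job_C after T=154: (154//8+1)*8 = 160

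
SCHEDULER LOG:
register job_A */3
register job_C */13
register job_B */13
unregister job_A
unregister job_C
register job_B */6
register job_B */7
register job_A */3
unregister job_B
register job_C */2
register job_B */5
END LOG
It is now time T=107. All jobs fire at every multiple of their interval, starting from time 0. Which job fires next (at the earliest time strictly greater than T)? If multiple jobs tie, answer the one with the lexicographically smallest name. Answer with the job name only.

Answer: job_A

Derivation:
Op 1: register job_A */3 -> active={job_A:*/3}
Op 2: register job_C */13 -> active={job_A:*/3, job_C:*/13}
Op 3: register job_B */13 -> active={job_A:*/3, job_B:*/13, job_C:*/13}
Op 4: unregister job_A -> active={job_B:*/13, job_C:*/13}
Op 5: unregister job_C -> active={job_B:*/13}
Op 6: register job_B */6 -> active={job_B:*/6}
Op 7: register job_B */7 -> active={job_B:*/7}
Op 8: register job_A */3 -> active={job_A:*/3, job_B:*/7}
Op 9: unregister job_B -> active={job_A:*/3}
Op 10: register job_C */2 -> active={job_A:*/3, job_C:*/2}
Op 11: register job_B */5 -> active={job_A:*/3, job_B:*/5, job_C:*/2}
  job_A: interval 3, next fire after T=107 is 108
  job_B: interval 5, next fire after T=107 is 110
  job_C: interval 2, next fire after T=107 is 108
Earliest = 108, winner (lex tiebreak) = job_A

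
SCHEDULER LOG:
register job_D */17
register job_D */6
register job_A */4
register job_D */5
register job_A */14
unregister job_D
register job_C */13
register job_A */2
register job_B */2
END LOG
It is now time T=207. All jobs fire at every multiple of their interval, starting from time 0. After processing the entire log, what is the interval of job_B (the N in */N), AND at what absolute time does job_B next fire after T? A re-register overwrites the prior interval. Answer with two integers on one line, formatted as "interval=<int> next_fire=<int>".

Answer: interval=2 next_fire=208

Derivation:
Op 1: register job_D */17 -> active={job_D:*/17}
Op 2: register job_D */6 -> active={job_D:*/6}
Op 3: register job_A */4 -> active={job_A:*/4, job_D:*/6}
Op 4: register job_D */5 -> active={job_A:*/4, job_D:*/5}
Op 5: register job_A */14 -> active={job_A:*/14, job_D:*/5}
Op 6: unregister job_D -> active={job_A:*/14}
Op 7: register job_C */13 -> active={job_A:*/14, job_C:*/13}
Op 8: register job_A */2 -> active={job_A:*/2, job_C:*/13}
Op 9: register job_B */2 -> active={job_A:*/2, job_B:*/2, job_C:*/13}
Final interval of job_B = 2
Next fire of job_B after T=207: (207//2+1)*2 = 208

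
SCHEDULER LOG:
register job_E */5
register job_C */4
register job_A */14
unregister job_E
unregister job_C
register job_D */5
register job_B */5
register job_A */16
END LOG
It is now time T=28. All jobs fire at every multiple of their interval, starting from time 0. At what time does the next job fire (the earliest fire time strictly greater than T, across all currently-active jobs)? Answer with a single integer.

Op 1: register job_E */5 -> active={job_E:*/5}
Op 2: register job_C */4 -> active={job_C:*/4, job_E:*/5}
Op 3: register job_A */14 -> active={job_A:*/14, job_C:*/4, job_E:*/5}
Op 4: unregister job_E -> active={job_A:*/14, job_C:*/4}
Op 5: unregister job_C -> active={job_A:*/14}
Op 6: register job_D */5 -> active={job_A:*/14, job_D:*/5}
Op 7: register job_B */5 -> active={job_A:*/14, job_B:*/5, job_D:*/5}
Op 8: register job_A */16 -> active={job_A:*/16, job_B:*/5, job_D:*/5}
  job_A: interval 16, next fire after T=28 is 32
  job_B: interval 5, next fire after T=28 is 30
  job_D: interval 5, next fire after T=28 is 30
Earliest fire time = 30 (job job_B)

Answer: 30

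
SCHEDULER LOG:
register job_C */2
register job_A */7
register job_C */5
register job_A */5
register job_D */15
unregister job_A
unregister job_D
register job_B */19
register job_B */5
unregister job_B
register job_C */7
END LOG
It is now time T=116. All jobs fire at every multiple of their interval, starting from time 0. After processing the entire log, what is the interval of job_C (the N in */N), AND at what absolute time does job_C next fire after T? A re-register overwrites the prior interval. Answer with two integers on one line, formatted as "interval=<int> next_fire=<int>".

Op 1: register job_C */2 -> active={job_C:*/2}
Op 2: register job_A */7 -> active={job_A:*/7, job_C:*/2}
Op 3: register job_C */5 -> active={job_A:*/7, job_C:*/5}
Op 4: register job_A */5 -> active={job_A:*/5, job_C:*/5}
Op 5: register job_D */15 -> active={job_A:*/5, job_C:*/5, job_D:*/15}
Op 6: unregister job_A -> active={job_C:*/5, job_D:*/15}
Op 7: unregister job_D -> active={job_C:*/5}
Op 8: register job_B */19 -> active={job_B:*/19, job_C:*/5}
Op 9: register job_B */5 -> active={job_B:*/5, job_C:*/5}
Op 10: unregister job_B -> active={job_C:*/5}
Op 11: register job_C */7 -> active={job_C:*/7}
Final interval of job_C = 7
Next fire of job_C after T=116: (116//7+1)*7 = 119

Answer: interval=7 next_fire=119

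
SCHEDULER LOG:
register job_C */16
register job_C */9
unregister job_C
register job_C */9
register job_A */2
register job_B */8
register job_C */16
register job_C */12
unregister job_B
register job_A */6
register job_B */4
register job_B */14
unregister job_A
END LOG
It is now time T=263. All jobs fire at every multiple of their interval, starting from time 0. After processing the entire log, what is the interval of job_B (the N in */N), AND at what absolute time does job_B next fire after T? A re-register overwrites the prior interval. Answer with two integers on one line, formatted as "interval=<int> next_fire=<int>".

Op 1: register job_C */16 -> active={job_C:*/16}
Op 2: register job_C */9 -> active={job_C:*/9}
Op 3: unregister job_C -> active={}
Op 4: register job_C */9 -> active={job_C:*/9}
Op 5: register job_A */2 -> active={job_A:*/2, job_C:*/9}
Op 6: register job_B */8 -> active={job_A:*/2, job_B:*/8, job_C:*/9}
Op 7: register job_C */16 -> active={job_A:*/2, job_B:*/8, job_C:*/16}
Op 8: register job_C */12 -> active={job_A:*/2, job_B:*/8, job_C:*/12}
Op 9: unregister job_B -> active={job_A:*/2, job_C:*/12}
Op 10: register job_A */6 -> active={job_A:*/6, job_C:*/12}
Op 11: register job_B */4 -> active={job_A:*/6, job_B:*/4, job_C:*/12}
Op 12: register job_B */14 -> active={job_A:*/6, job_B:*/14, job_C:*/12}
Op 13: unregister job_A -> active={job_B:*/14, job_C:*/12}
Final interval of job_B = 14
Next fire of job_B after T=263: (263//14+1)*14 = 266

Answer: interval=14 next_fire=266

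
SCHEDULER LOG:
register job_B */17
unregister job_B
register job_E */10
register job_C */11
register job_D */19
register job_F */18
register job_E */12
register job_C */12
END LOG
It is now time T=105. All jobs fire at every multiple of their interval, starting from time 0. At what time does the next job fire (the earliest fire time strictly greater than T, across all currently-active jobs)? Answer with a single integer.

Answer: 108

Derivation:
Op 1: register job_B */17 -> active={job_B:*/17}
Op 2: unregister job_B -> active={}
Op 3: register job_E */10 -> active={job_E:*/10}
Op 4: register job_C */11 -> active={job_C:*/11, job_E:*/10}
Op 5: register job_D */19 -> active={job_C:*/11, job_D:*/19, job_E:*/10}
Op 6: register job_F */18 -> active={job_C:*/11, job_D:*/19, job_E:*/10, job_F:*/18}
Op 7: register job_E */12 -> active={job_C:*/11, job_D:*/19, job_E:*/12, job_F:*/18}
Op 8: register job_C */12 -> active={job_C:*/12, job_D:*/19, job_E:*/12, job_F:*/18}
  job_C: interval 12, next fire after T=105 is 108
  job_D: interval 19, next fire after T=105 is 114
  job_E: interval 12, next fire after T=105 is 108
  job_F: interval 18, next fire after T=105 is 108
Earliest fire time = 108 (job job_C)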